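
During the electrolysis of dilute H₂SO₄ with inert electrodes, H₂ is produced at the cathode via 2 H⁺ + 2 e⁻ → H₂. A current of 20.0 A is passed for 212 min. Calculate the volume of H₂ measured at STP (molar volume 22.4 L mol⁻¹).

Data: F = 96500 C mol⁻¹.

Q = I·t = 20.00 A × 12720 s = 254400 C.
n(e⁻) = Q/F = 254400 / 96500 = 2.636 mol.
2 electrons are transferred per H₂ molecule, so n(H₂) = 2.636 / 2 = 1.318 mol.
V = n × V_m = 1.318 × 22.4 = 29.5 L.

29.5 L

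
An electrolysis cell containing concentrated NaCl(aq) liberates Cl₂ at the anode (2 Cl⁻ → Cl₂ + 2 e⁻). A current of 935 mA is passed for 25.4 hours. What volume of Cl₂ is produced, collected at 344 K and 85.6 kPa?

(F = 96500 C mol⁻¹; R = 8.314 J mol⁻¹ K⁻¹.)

14.8 L

Q = I·t = 0.9350 A × 91440 s = 85500 C.
n(e⁻) = Q/F = 85500 / 96500 = 0.8860 mol.
2 electrons are transferred per Cl₂ molecule, so n(Cl₂) = 0.8860 / 2 = 0.4430 mol.
V = nRT/P = (0.4430 × 8.314 × 344) / (85.6 × 10³ Pa) = 0.0148 m³ = 14.8 L.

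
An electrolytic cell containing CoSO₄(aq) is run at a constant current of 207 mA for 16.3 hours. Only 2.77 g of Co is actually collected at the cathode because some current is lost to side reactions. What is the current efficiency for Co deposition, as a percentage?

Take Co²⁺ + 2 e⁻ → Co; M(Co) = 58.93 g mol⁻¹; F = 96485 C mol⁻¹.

74.7 %

Q = I·t = 0.2070 × 58680 = 12150 C; n(e⁻) = 12150/96485 = 0.1259 mol.
Theoretical n(Co) = n(e⁻)/2 = 0.06295 mol, i.e. m_theo = 0.06295 × 58.93 = 3.709 g.
Efficiency = m_actual / m_theo = 2.77 / 3.709 = 74.7 %.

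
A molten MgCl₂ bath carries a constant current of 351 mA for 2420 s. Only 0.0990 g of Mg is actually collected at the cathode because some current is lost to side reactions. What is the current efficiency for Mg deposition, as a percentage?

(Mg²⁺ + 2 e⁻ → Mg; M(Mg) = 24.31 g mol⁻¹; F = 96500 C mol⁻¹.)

Q = I·t = 0.3510 × 2420.0 = 849.4 C; n(e⁻) = 849.4/96500 = 0.008802 mol.
Theoretical n(Mg) = n(e⁻)/2 = 0.004401 mol, i.e. m_theo = 0.004401 × 24.31 = 0.1070 g.
Efficiency = m_actual / m_theo = 0.0990 / 0.1070 = 92.5 %.

92.5 %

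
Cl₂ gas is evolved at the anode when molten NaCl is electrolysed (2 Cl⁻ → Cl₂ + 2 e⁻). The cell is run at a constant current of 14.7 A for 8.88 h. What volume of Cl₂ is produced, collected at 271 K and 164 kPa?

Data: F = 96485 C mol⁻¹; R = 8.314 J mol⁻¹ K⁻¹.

Q = I·t = 14.70 A × 31968 s = 469900 C.
n(e⁻) = Q/F = 469900 / 96485 = 4.870 mol.
2 electrons are transferred per Cl₂ molecule, so n(Cl₂) = 4.870 / 2 = 2.435 mol.
V = nRT/P = (2.435 × 8.314 × 271) / (164 × 10³ Pa) = 0.0335 m³ = 33.5 L.

33.5 L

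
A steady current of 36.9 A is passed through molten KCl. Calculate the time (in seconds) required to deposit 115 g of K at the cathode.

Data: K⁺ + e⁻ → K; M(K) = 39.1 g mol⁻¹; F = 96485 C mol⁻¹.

7690 s

n(K) = m/M = 115 / 39.1 = 2.941 mol.
Each K atom requires 1 electron, so n(e⁻) = 1 × 2.941 = 2.941 mol.
Q = n(e⁻)·F = 2.941 × 96485 = 283800 C.
t = Q/I = 283800 / 36.90 A = 7690 s.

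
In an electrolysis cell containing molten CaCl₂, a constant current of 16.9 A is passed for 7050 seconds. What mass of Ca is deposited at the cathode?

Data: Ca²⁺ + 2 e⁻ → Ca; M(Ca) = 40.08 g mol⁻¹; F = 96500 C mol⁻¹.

24.7 g

Q = I·t = 16.90 A × 7050.0 s = 119100 C.
n(e⁻) = Q/F = 119100 / 96500 = 1.235 mol.
Ca²⁺ + 2 e⁻ → Ca, so n(Ca) = n(e⁻)/2 = 0.6173 mol.
m = n·M = 0.6173 × 40.08 = 24.7 g.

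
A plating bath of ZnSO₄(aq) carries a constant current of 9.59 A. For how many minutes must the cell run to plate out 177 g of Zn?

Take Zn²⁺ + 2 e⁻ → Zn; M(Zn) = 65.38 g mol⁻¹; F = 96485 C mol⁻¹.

n(Zn) = m/M = 177 / 65.38 = 2.707 mol.
Each Zn atom requires 2 electrons, so n(e⁻) = 2 × 2.707 = 5.414 mol.
Q = n(e⁻)·F = 5.414 × 96485 = 522400 C.
t = Q/I = 522400 / 9.590 A = 54480 s = 908 min.

908 min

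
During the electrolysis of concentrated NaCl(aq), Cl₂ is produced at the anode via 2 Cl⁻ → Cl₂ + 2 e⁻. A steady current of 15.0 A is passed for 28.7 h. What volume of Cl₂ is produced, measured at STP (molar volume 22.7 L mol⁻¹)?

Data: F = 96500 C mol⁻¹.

Q = I·t = 15.00 A × 103320 s = 1550000 C.
n(e⁻) = Q/F = 1550000 / 96500 = 16.06 mol.
2 electrons are transferred per Cl₂ molecule, so n(Cl₂) = 16.06 / 2 = 8.030 mol.
V = n × V_m = 8.030 × 22.7 = 182 L.

182 L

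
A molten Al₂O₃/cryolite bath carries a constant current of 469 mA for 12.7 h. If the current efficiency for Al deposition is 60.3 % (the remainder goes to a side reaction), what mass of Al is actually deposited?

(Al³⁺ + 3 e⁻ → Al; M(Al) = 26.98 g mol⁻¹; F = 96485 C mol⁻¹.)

Q = I·t = 0.4690 × 45720 = 21440 C.
n(e⁻) = 21440/96485 = 0.2222 mol; theoretically n(Al) = 0.2222/3 = 0.07408 mol, m_theo = 1.999 g.
At 60.3 % efficiency, m_actual = 0.603 × 1.999 = 1.21 g.

1.21 g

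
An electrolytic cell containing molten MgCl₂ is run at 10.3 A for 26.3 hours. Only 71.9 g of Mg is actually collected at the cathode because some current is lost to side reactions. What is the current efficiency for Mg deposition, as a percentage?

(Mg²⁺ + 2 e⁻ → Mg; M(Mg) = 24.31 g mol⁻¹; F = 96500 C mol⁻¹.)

Q = I·t = 10.30 × 94680 = 975200 C; n(e⁻) = 975200/96500 = 10.11 mol.
Theoretical n(Mg) = n(e⁻)/2 = 5.053 mol, i.e. m_theo = 5.053 × 24.31 = 122.8 g.
Efficiency = m_actual / m_theo = 71.9 / 122.8 = 58.5 %.

58.5 %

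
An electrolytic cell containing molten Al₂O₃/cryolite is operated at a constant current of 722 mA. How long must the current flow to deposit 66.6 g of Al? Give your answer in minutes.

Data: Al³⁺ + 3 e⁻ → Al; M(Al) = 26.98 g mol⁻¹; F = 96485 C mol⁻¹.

16500 min

n(Al) = m/M = 66.6 / 26.98 = 2.468 mol.
Each Al atom requires 3 electrons, so n(e⁻) = 3 × 2.468 = 7.405 mol.
Q = n(e⁻)·F = 7.405 × 96485 = 714500 C.
t = Q/I = 714500 / 0.7220 A = 989600 s = 16500 min.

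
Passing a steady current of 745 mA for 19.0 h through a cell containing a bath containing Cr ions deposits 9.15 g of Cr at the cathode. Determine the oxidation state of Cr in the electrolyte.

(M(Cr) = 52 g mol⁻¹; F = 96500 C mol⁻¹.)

+3

Q = I·t = 0.7450 A × 68400 s = 50960 C, so n(e⁻) = 50960/96500 = 0.5281 mol.
n(Cr) deposited = 9.15 / 52 = 0.1760 mol.
Electrons per atom = n(e⁻)/n(Cr) = 0.5281 / 0.1760 = 3.00 ≈ 3, so the ion is Cr³⁺.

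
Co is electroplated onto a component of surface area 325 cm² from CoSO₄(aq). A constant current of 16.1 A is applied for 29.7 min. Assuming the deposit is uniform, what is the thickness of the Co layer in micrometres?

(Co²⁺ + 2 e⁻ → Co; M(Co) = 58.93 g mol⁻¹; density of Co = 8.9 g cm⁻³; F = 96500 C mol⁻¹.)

30.3 μm

Q = I·t = 16.10 × 1782.0 = 28690 C; n(e⁻) = 0.2973 mol.
n(Co) = n(e⁻)/2 = 0.1487 mol, so m = 0.1487 × 58.93 = 8.760 g.
Volume = m/ρ = 8.760 / 8.9 = 0.9843 cm³.
Thickness = V/A = 0.9843 / 325 = 0.00303 cm = 30.3 μm.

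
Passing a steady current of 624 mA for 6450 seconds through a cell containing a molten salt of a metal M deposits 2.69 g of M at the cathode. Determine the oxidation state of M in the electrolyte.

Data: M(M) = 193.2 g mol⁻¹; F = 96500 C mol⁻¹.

Q = I·t = 0.6240 A × 6450.0 s = 4025 C, so n(e⁻) = 4025/96500 = 0.04171 mol.
n(M) deposited = 2.69 / 193.2 = 0.01392 mol.
Electrons per atom = n(e⁻)/n(M) = 0.04171 / 0.01392 = 3.00 ≈ 3, so the ion is M³⁺.

+3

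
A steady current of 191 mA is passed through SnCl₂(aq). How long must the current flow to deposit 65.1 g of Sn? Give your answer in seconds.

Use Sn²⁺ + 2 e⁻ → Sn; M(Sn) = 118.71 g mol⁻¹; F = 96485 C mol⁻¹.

n(Sn) = m/M = 65.1 / 118.71 = 0.5484 mol.
Each Sn atom requires 2 electrons, so n(e⁻) = 2 × 0.5484 = 1.097 mol.
Q = n(e⁻)·F = 1.097 × 96485 = 105800 C.
t = Q/I = 105800 / 0.1910 A = 554100 s.

5.54 × 10⁵ s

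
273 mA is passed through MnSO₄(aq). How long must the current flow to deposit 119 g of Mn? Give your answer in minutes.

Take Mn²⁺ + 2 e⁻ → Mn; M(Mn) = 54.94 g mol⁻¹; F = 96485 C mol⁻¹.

n(Mn) = m/M = 119 / 54.94 = 2.166 mol.
Each Mn atom requires 2 electrons, so n(e⁻) = 2 × 2.166 = 4.332 mol.
Q = n(e⁻)·F = 4.332 × 96485 = 418000 C.
t = Q/I = 418000 / 0.2730 A = 1531000 s = 25500 min.

25500 min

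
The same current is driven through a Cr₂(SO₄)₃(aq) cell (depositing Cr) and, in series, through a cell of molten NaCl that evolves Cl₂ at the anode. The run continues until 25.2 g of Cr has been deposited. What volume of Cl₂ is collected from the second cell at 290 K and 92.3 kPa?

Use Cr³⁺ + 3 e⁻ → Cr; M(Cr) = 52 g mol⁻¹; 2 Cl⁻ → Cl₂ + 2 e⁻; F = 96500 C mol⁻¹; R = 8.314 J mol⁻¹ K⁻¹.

n(Cr) = 25.2 / 52 = 0.4846 mol, so n(e⁻) = 3 × 0.4846 = 1.454 mol.
The cells are in series, so the same 1.454 mol of electrons passes through the second cell.
2 Cl⁻ → Cl₂ + 2 e⁻ — 2 mol e⁻ per mol Cl₂, so n(Cl₂) = 1.454/2 = 0.7269 mol.
V = nRT/P = (0.7269 × 8.314 × 290) / (92.3 × 10³) = 0.0190 m³ = 19.0 L.

19.0 L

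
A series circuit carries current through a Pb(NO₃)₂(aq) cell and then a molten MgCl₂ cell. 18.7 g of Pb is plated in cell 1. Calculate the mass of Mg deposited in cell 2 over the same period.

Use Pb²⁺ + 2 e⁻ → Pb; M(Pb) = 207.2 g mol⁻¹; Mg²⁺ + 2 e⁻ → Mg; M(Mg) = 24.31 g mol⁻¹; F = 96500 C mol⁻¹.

2.19 g

n(Pb) = 18.7 / 207.2 = 0.09025 mol.
Since Pb²⁺ + 2 e⁻ → Pb, n(e⁻) passed = 2 × 0.09025 = 0.1805 mol.
Cells in series carry the same charge, so the same 0.1805 mol of electrons passes through cell 2.
Mg²⁺ + 2 e⁻ → Mg, so n(Mg) = 0.1805 / 2 = 0.09025 mol.
m(Mg) = 0.09025 × 24.31 = 2.19 g.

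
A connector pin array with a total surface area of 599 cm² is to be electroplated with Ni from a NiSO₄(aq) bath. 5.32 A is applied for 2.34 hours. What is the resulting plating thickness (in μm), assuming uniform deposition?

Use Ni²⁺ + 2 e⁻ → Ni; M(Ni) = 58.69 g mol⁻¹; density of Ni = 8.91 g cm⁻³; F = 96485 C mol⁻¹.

Q = I·t = 5.320 × 8424.0 = 44820 C; n(e⁻) = 0.4645 mol.
n(Ni) = n(e⁻)/2 = 0.2322 mol, so m = 0.2322 × 58.69 = 13.63 g.
Volume = m/ρ = 13.63 / 8.91 = 1.530 cm³.
Thickness = V/A = 1.530 / 599 = 0.00255 cm = 25.5 μm.

25.5 μm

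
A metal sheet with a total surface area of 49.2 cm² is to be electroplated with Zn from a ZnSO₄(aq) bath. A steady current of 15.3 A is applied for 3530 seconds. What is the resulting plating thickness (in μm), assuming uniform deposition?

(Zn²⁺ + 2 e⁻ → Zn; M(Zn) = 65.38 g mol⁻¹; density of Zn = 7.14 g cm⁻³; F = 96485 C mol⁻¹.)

521 μm

Q = I·t = 15.30 × 3530.0 = 54010 C; n(e⁻) = 0.5598 mol.
n(Zn) = n(e⁻)/2 = 0.2799 mol, so m = 0.2799 × 65.38 = 18.30 g.
Volume = m/ρ = 18.30 / 7.14 = 2.563 cm³.
Thickness = V/A = 2.563 / 49.2 = 0.0521 cm = 521 μm.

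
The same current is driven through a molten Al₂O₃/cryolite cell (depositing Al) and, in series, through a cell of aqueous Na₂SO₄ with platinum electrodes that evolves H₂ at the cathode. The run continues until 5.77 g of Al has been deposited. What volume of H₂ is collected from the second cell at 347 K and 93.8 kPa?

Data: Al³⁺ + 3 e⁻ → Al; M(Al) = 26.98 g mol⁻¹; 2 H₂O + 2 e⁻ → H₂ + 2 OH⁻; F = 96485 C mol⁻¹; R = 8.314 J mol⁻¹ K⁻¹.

n(Al) = 5.77 / 26.98 = 0.2139 mol, so n(e⁻) = 3 × 0.2139 = 0.6416 mol.
The cells are in series, so the same 0.6416 mol of electrons passes through the second cell.
2 H₂O + 2 e⁻ → H₂ + 2 OH⁻ — 2 mol e⁻ per mol H₂, so n(H₂) = 0.6416/2 = 0.3208 mol.
V = nRT/P = (0.3208 × 8.314 × 347) / (93.8 × 10³) = 0.00987 m³ = 9.87 L.

9.87 L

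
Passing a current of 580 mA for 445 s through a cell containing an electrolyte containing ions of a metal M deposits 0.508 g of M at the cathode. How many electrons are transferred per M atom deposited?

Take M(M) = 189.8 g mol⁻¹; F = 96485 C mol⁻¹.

Q = I·t = 0.5800 A × 445.00 s = 258.1 C, so n(e⁻) = 258.1/96485 = 0.002675 mol.
n(M) deposited = 0.508 / 189.8 = 0.002677 mol.
Electrons per atom = n(e⁻)/n(M) = 0.002675 / 0.002677 = 0.999 ≈ 1, so the ion is M⁺.

1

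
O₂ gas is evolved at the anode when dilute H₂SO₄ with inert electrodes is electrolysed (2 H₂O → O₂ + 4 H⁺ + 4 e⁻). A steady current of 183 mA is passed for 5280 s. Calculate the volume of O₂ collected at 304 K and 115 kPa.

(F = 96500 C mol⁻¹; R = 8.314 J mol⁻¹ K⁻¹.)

Q = I·t = 0.1830 A × 5280.0 s = 966.2 C.
n(e⁻) = Q/F = 966.2 / 96500 = 0.01001 mol.
4 electrons are transferred per O₂ molecule, so n(O₂) = 0.01001 / 4 = 0.002503 mol.
V = nRT/P = (0.002503 × 8.314 × 304) / (115 × 10³ Pa) = 5.50 × 10⁻⁵ m³ = 0.0550 L.

0.0550 L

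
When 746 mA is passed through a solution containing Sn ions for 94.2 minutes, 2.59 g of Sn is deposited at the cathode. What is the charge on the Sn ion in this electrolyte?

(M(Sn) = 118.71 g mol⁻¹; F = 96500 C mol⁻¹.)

Q = I·t = 0.7460 A × 5652.0 s = 4216 C, so n(e⁻) = 4216/96500 = 0.04369 mol.
n(Sn) deposited = 2.59 / 118.71 = 0.02182 mol.
Electrons per atom = n(e⁻)/n(Sn) = 0.04369 / 0.02182 = 2.00 ≈ 2, so the ion is Sn²⁺.

+2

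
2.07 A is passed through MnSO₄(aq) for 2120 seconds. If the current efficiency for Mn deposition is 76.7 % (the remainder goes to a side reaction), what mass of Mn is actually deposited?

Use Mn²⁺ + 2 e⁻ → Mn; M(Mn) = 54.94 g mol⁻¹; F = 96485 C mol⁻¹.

Q = I·t = 2.070 × 2120.0 = 4388 C.
n(e⁻) = 4388/96485 = 0.04548 mol; theoretically n(Mn) = 0.04548/2 = 0.02274 mol, m_theo = 1.249 g.
At 76.7 % efficiency, m_actual = 0.767 × 1.249 = 0.958 g.

0.958 g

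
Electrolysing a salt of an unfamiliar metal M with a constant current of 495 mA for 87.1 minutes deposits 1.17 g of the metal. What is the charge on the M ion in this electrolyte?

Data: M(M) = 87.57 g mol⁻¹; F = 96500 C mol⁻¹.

Q = I·t = 0.4950 A × 5226.0 s = 2587 C, so n(e⁻) = 2587/96500 = 0.02681 mol.
n(M) deposited = 1.17 / 87.57 = 0.01336 mol.
Electrons per atom = n(e⁻)/n(M) = 0.02681 / 0.01336 = 2.01 ≈ 2, so the ion is M²⁺.

+2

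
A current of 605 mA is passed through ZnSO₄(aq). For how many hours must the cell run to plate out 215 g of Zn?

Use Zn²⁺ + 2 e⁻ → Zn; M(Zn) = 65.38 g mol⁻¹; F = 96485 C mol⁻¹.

291 h

n(Zn) = m/M = 215 / 65.38 = 3.288 mol.
Each Zn atom requires 2 electrons, so n(e⁻) = 2 × 3.288 = 6.577 mol.
Q = n(e⁻)·F = 6.577 × 96485 = 634600 C.
t = Q/I = 634600 / 0.6050 A = 1049000 s = 291 h.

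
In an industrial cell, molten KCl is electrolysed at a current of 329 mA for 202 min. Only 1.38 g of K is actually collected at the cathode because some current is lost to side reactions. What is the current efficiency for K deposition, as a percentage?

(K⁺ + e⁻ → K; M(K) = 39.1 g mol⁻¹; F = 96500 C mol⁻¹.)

85.4 %

Q = I·t = 0.3290 × 12120 = 3987 C; n(e⁻) = 3987/96500 = 0.04132 mol.
Theoretical n(K) = n(e⁻)/1 = 0.04132 mol, i.e. m_theo = 0.04132 × 39.1 = 1.616 g.
Efficiency = m_actual / m_theo = 1.38 / 1.616 = 85.4 %.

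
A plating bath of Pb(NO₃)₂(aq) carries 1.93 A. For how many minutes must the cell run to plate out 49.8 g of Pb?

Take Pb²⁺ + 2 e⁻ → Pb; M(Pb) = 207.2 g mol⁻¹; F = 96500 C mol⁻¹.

401 min

n(Pb) = m/M = 49.8 / 207.2 = 0.2403 mol.
Each Pb atom requires 2 electrons, so n(e⁻) = 2 × 0.2403 = 0.4807 mol.
Q = n(e⁻)·F = 0.4807 × 96500 = 46390 C.
t = Q/I = 46390 / 1.930 A = 24030 s = 401 min.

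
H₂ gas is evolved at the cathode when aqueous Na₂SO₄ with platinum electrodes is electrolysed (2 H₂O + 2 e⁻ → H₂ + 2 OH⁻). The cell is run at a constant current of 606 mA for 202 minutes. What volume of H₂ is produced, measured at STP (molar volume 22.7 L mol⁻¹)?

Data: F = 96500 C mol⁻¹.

0.864 L

Q = I·t = 0.6060 A × 12120 s = 7345 C.
n(e⁻) = Q/F = 7345 / 96500 = 0.07611 mol.
2 electrons are transferred per H₂ molecule, so n(H₂) = 0.07611 / 2 = 0.03806 mol.
V = n × V_m = 0.03806 × 22.7 = 0.864 L.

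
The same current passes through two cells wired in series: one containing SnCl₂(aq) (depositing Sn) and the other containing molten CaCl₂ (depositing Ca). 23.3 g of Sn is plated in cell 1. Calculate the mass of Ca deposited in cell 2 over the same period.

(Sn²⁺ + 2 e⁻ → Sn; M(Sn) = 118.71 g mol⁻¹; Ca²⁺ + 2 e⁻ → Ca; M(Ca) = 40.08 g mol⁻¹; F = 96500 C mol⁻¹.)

n(Sn) = 23.3 / 118.71 = 0.1963 mol.
Since Sn²⁺ + 2 e⁻ → Sn, n(e⁻) passed = 2 × 0.1963 = 0.3926 mol.
Cells in series carry the same charge, so the same 0.3926 mol of electrons passes through cell 2.
Ca²⁺ + 2 e⁻ → Ca, so n(Ca) = 0.3926 / 2 = 0.1963 mol.
m(Ca) = 0.1963 × 40.08 = 7.87 g.

7.87 g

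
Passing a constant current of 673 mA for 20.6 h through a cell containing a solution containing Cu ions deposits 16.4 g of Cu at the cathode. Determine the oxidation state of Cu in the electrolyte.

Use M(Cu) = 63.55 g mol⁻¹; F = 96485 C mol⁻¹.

+2

Q = I·t = 0.6730 A × 74160 s = 49910 C, so n(e⁻) = 49910/96485 = 0.5173 mol.
n(Cu) deposited = 16.4 / 63.55 = 0.2581 mol.
Electrons per atom = n(e⁻)/n(Cu) = 0.5173 / 0.2581 = 2.00 ≈ 2, so the ion is Cu²⁺.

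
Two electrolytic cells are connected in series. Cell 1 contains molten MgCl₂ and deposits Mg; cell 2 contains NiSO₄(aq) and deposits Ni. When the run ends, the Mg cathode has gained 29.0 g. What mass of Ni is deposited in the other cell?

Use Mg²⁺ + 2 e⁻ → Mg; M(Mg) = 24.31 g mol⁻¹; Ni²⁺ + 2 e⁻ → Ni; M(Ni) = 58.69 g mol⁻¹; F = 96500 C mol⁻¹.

70.0 g

n(Mg) = 29.0 / 24.31 = 1.193 mol.
Since Mg²⁺ + 2 e⁻ → Mg, n(e⁻) passed = 2 × 1.193 = 2.386 mol.
Cells in series carry the same charge, so the same 2.386 mol of electrons passes through cell 2.
Ni²⁺ + 2 e⁻ → Ni, so n(Ni) = 2.386 / 2 = 1.193 mol.
m(Ni) = 1.193 × 58.69 = 70.0 g.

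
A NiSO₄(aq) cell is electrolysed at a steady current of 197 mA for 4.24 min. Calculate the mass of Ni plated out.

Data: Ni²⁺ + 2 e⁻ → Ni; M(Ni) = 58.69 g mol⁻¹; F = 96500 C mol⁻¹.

Q = I·t = 0.1970 A × 254.40 s = 50.12 C.
n(e⁻) = Q/F = 50.12 / 96500 = 0.0005193 mol.
Ni²⁺ + 2 e⁻ → Ni, so n(Ni) = n(e⁻)/2 = 0.0002597 mol.
m = n·M = 0.0002597 × 58.69 = 0.0152 g.

0.0152 g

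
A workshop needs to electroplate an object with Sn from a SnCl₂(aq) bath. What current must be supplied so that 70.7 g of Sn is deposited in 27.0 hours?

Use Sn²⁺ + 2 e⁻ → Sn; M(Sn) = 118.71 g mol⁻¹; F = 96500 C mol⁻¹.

n(Sn) = 70.7 / 118.71 = 0.5956 mol.
n(e⁻) = 2 × 0.5956 = 1.191 mol.
Q = n(e⁻)·F = 1.191 × 96500 = 114900 C.
I = Q/t = 114900 / 97200 s = 1.18 A.

1.18 A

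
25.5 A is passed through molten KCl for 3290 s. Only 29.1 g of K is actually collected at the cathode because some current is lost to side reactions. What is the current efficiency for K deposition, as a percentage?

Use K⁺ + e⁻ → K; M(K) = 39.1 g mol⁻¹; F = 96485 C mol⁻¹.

Q = I·t = 25.50 × 3290.0 = 83900 C; n(e⁻) = 83900/96485 = 0.8695 mol.
Theoretical n(K) = n(e⁻)/1 = 0.8695 mol, i.e. m_theo = 0.8695 × 39.1 = 34.00 g.
Efficiency = m_actual / m_theo = 29.1 / 34.00 = 85.6 %.

85.6 %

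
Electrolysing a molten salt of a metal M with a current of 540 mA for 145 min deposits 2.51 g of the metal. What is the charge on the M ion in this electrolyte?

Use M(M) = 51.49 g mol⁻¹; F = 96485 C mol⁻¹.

+1

Q = I·t = 0.5400 A × 8700.0 s = 4698 C, so n(e⁻) = 4698/96485 = 0.04869 mol.
n(M) deposited = 2.51 / 51.49 = 0.04875 mol.
Electrons per atom = n(e⁻)/n(M) = 0.04869 / 0.04875 = 0.999 ≈ 1, so the ion is M⁺.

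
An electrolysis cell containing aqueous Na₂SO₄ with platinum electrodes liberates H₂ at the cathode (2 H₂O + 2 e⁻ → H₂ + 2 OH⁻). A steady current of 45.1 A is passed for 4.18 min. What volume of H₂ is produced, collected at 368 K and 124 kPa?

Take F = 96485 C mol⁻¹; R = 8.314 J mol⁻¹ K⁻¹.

Q = I·t = 45.10 A × 250.80 s = 11310 C.
n(e⁻) = Q/F = 11310 / 96485 = 0.1172 mol.
2 electrons are transferred per H₂ molecule, so n(H₂) = 0.1172 / 2 = 0.05862 mol.
V = nRT/P = (0.05862 × 8.314 × 368) / (124 × 10³ Pa) = 0.00145 m³ = 1.45 L.

1.45 L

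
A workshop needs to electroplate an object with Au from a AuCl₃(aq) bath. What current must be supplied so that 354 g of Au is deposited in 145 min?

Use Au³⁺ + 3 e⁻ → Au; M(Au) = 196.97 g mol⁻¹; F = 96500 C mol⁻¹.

59.8 A

n(Au) = 354 / 196.97 = 1.797 mol.
n(e⁻) = 3 × 1.797 = 5.392 mol.
Q = n(e⁻)·F = 5.392 × 96500 = 520300 C.
I = Q/t = 520300 / 8700.0 s = 59.8 A.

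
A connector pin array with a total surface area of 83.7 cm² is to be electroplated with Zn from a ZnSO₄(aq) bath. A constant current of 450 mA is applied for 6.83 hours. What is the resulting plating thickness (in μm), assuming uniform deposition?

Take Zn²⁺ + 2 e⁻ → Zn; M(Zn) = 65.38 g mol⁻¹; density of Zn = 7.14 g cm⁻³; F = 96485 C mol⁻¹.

Q = I·t = 0.4500 × 24588 = 11060 C; n(e⁻) = 0.1147 mol.
n(Zn) = n(e⁻)/2 = 0.05734 mol, so m = 0.05734 × 65.38 = 3.749 g.
Volume = m/ρ = 3.749 / 7.14 = 0.5250 cm³.
Thickness = V/A = 0.5250 / 83.7 = 0.00627 cm = 62.7 μm.

62.7 μm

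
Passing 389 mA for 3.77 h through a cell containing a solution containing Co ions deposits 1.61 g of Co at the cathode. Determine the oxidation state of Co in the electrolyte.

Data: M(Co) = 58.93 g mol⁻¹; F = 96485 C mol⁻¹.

+2

Q = I·t = 0.3890 A × 13572 s = 5280 C, so n(e⁻) = 5280/96485 = 0.05472 mol.
n(Co) deposited = 1.61 / 58.93 = 0.02732 mol.
Electrons per atom = n(e⁻)/n(Co) = 0.05472 / 0.02732 = 2.00 ≈ 2, so the ion is Co²⁺.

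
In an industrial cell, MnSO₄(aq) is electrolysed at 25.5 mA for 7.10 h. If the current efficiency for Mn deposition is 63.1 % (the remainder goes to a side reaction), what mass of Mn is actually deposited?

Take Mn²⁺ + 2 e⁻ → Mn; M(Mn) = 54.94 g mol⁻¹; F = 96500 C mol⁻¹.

0.117 g

Q = I·t = 0.02550 × 25560 = 651.8 C.
n(e⁻) = 651.8/96500 = 0.006754 mol; theoretically n(Mn) = 0.006754/2 = 0.003377 mol, m_theo = 0.1855 g.
At 63.1 % efficiency, m_actual = 0.631 × 0.1855 = 0.117 g.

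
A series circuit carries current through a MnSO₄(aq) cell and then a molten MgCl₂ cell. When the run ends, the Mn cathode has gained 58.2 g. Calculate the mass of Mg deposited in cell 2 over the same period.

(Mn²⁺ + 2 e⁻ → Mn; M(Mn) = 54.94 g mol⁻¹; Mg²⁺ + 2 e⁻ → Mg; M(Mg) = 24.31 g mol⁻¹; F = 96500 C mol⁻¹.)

n(Mn) = 58.2 / 54.94 = 1.059 mol.
Since Mn²⁺ + 2 e⁻ → Mn, n(e⁻) passed = 2 × 1.059 = 2.119 mol.
Cells in series carry the same charge, so the same 2.119 mol of electrons passes through cell 2.
Mg²⁺ + 2 e⁻ → Mg, so n(Mg) = 2.119 / 2 = 1.059 mol.
m(Mg) = 1.059 × 24.31 = 25.8 g.

25.8 g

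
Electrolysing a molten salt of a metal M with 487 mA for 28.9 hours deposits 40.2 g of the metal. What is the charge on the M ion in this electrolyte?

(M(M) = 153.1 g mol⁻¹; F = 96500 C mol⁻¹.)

+2

Q = I·t = 0.4870 A × 104040 s = 50670 C, so n(e⁻) = 50670/96500 = 0.5251 mol.
n(M) deposited = 40.2 / 153.1 = 0.2626 mol.
Electrons per atom = n(e⁻)/n(M) = 0.5251 / 0.2626 = 2.00 ≈ 2, so the ion is M²⁺.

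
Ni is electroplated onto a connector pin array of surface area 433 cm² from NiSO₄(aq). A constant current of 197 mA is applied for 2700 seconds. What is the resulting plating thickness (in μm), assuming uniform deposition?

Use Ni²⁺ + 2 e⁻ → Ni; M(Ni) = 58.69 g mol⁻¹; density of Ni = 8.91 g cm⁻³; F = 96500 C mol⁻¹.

0.419 μm

Q = I·t = 0.1970 × 2700.0 = 531.9 C; n(e⁻) = 0.005512 mol.
n(Ni) = n(e⁻)/2 = 0.002756 mol, so m = 0.002756 × 58.69 = 0.1617 g.
Volume = m/ρ = 0.1617 / 8.91 = 0.01815 cm³.
Thickness = V/A = 0.01815 / 433 = 4.19 × 10⁻⁵ cm = 0.419 μm.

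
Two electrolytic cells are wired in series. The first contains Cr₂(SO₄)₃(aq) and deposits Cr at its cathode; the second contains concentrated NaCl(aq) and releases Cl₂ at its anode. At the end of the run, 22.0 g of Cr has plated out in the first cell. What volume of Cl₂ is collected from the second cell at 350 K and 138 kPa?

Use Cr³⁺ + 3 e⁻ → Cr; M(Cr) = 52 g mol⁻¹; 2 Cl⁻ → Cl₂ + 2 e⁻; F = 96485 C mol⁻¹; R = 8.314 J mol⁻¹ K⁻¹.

n(Cr) = 22.0 / 52 = 0.4231 mol, so n(e⁻) = 3 × 0.4231 = 1.269 mol.
The cells are in series, so the same 1.269 mol of electrons passes through the second cell.
2 Cl⁻ → Cl₂ + 2 e⁻ — 2 mol e⁻ per mol Cl₂, so n(Cl₂) = 1.269/2 = 0.6346 mol.
V = nRT/P = (0.6346 × 8.314 × 350) / (138 × 10³) = 0.0134 m³ = 13.4 L.

13.4 L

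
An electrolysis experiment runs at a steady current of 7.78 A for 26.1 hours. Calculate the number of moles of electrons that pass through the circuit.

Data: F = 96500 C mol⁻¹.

Q = I·t = 7.780 A × 93960 s = 731000 C.
n(e⁻) = Q/F = 731000 / 96500 = 7.58 mol.

7.58 mol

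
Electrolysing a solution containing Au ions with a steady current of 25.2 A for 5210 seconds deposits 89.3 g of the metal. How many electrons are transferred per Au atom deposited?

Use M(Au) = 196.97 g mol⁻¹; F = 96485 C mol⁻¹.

3

Q = I·t = 25.20 A × 5210.0 s = 131300 C, so n(e⁻) = 131300/96485 = 1.361 mol.
n(Au) deposited = 89.3 / 196.97 = 0.4534 mol.
Electrons per atom = n(e⁻)/n(Au) = 1.361 / 0.4534 = 3.00 ≈ 3, so the ion is Au³⁺.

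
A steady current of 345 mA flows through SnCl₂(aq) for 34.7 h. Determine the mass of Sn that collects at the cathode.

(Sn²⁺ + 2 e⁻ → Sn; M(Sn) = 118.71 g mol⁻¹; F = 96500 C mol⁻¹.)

26.5 g

Q = I·t = 0.3450 A × 124920 s = 43100 C.
n(e⁻) = Q/F = 43100 / 96500 = 0.4466 mol.
Sn²⁺ + 2 e⁻ → Sn, so n(Sn) = n(e⁻)/2 = 0.2233 mol.
m = n·M = 0.2233 × 118.71 = 26.5 g.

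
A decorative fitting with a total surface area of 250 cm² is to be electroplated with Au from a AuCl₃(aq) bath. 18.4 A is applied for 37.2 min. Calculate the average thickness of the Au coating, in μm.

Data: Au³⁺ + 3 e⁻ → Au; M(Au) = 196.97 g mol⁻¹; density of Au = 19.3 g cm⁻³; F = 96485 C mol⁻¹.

57.9 μm

Q = I·t = 18.40 × 2232.0 = 41070 C; n(e⁻) = 0.4256 mol.
n(Au) = n(e⁻)/3 = 0.1419 mol, so m = 0.1419 × 196.97 = 27.95 g.
Volume = m/ρ = 27.95 / 19.3 = 1.448 cm³.
Thickness = V/A = 1.448 / 250 = 0.00579 cm = 57.9 μm.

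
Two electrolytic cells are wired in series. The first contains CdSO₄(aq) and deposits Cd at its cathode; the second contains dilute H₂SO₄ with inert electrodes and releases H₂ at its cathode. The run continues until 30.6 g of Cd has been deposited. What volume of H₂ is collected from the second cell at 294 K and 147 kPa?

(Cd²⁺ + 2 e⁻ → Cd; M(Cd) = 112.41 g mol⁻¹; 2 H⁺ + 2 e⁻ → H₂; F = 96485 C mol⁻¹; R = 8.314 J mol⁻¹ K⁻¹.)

4.53 L

n(Cd) = 30.6 / 112.41 = 0.2722 mol, so n(e⁻) = 2 × 0.2722 = 0.5444 mol.
The cells are in series, so the same 0.5444 mol of electrons passes through the second cell.
2 H⁺ + 2 e⁻ → H₂ — 2 mol e⁻ per mol H₂, so n(H₂) = 0.5444/2 = 0.2722 mol.
V = nRT/P = (0.2722 × 8.314 × 294) / (147 × 10³) = 0.00453 m³ = 4.53 L.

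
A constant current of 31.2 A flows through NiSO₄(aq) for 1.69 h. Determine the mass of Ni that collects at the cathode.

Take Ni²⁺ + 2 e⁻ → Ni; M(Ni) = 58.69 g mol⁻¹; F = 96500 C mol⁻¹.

57.7 g

Q = I·t = 31.20 A × 6084.0 s = 189800 C.
n(e⁻) = Q/F = 189800 / 96500 = 1.967 mol.
Ni²⁺ + 2 e⁻ → Ni, so n(Ni) = n(e⁻)/2 = 0.9835 mol.
m = n·M = 0.9835 × 58.69 = 57.7 g.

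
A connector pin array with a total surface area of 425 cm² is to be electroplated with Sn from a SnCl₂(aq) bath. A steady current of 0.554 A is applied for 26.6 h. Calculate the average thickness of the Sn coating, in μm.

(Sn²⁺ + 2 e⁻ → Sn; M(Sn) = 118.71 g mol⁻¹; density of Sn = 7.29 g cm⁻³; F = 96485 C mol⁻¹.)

105 μm

Q = I·t = 0.5540 × 95760 = 53050 C; n(e⁻) = 0.5498 mol.
n(Sn) = n(e⁻)/2 = 0.2749 mol, so m = 0.2749 × 118.71 = 32.64 g.
Volume = m/ρ = 32.64 / 7.29 = 4.477 cm³.
Thickness = V/A = 4.477 / 425 = 0.0105 cm = 105 μm.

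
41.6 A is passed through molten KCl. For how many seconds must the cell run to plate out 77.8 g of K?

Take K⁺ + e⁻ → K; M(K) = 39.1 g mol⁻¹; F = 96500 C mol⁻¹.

4620 s

n(K) = m/M = 77.8 / 39.1 = 1.990 mol.
Each K atom requires 1 electron, so n(e⁻) = 1 × 1.990 = 1.990 mol.
Q = n(e⁻)·F = 1.990 × 96500 = 192000 C.
t = Q/I = 192000 / 41.60 A = 4616 s.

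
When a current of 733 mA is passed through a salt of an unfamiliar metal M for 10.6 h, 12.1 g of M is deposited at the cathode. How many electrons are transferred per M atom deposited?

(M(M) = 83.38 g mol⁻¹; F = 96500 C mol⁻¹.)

2

Q = I·t = 0.7330 A × 38160 s = 27970 C, so n(e⁻) = 27970/96500 = 0.2899 mol.
n(M) deposited = 12.1 / 83.38 = 0.1451 mol.
Electrons per atom = n(e⁻)/n(M) = 0.2899 / 0.1451 = 2.00 ≈ 2, so the ion is M²⁺.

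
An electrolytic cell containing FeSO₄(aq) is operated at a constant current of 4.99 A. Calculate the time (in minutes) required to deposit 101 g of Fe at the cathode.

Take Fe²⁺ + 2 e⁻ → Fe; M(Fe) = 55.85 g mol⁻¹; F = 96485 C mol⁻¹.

n(Fe) = m/M = 101 / 55.85 = 1.808 mol.
Each Fe atom requires 2 electrons, so n(e⁻) = 2 × 1.808 = 3.617 mol.
Q = n(e⁻)·F = 3.617 × 96485 = 349000 C.
t = Q/I = 349000 / 4.990 A = 69930 s = 1170 min.

1170 min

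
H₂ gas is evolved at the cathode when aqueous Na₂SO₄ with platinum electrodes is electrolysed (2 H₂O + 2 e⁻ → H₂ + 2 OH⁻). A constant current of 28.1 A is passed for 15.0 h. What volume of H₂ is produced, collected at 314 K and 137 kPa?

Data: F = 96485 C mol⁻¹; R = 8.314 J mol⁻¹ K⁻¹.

Q = I·t = 28.10 A × 54000 s = 1517000 C.
n(e⁻) = Q/F = 1517000 / 96485 = 15.73 mol.
2 electrons are transferred per H₂ molecule, so n(H₂) = 15.73 / 2 = 7.863 mol.
V = nRT/P = (7.863 × 8.314 × 314) / (137 × 10³ Pa) = 0.150 m³ = 150 L.

150 L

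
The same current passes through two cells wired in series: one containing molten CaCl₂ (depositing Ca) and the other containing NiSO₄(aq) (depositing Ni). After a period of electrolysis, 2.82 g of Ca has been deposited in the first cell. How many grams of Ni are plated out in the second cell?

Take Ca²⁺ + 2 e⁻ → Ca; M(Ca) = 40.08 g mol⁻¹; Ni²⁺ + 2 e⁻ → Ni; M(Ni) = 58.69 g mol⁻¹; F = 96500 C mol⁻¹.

n(Ca) = 2.82 / 40.08 = 0.07036 mol.
Since Ca²⁺ + 2 e⁻ → Ca, n(e⁻) passed = 2 × 0.07036 = 0.1407 mol.
Cells in series carry the same charge, so the same 0.1407 mol of electrons passes through cell 2.
Ni²⁺ + 2 e⁻ → Ni, so n(Ni) = 0.1407 / 2 = 0.07036 mol.
m(Ni) = 0.07036 × 58.69 = 4.13 g.

4.13 g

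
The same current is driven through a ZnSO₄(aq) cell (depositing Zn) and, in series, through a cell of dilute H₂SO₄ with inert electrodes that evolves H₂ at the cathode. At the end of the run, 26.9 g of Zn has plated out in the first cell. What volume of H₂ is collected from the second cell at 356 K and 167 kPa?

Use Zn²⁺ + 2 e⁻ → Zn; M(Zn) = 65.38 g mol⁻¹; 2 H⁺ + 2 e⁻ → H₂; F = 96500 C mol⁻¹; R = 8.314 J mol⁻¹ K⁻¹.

n(Zn) = 26.9 / 65.38 = 0.4114 mol, so n(e⁻) = 2 × 0.4114 = 0.8229 mol.
The cells are in series, so the same 0.8229 mol of electrons passes through the second cell.
2 H⁺ + 2 e⁻ → H₂ — 2 mol e⁻ per mol H₂, so n(H₂) = 0.8229/2 = 0.4114 mol.
V = nRT/P = (0.4114 × 8.314 × 356) / (167 × 10³) = 0.00729 m³ = 7.29 L.

7.29 L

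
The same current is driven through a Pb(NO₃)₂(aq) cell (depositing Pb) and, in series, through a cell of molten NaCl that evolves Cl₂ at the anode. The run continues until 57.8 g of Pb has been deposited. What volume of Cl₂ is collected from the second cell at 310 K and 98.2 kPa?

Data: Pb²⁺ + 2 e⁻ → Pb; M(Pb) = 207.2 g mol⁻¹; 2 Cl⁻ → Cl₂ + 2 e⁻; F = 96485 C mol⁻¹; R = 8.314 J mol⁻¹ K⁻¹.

n(Pb) = 57.8 / 207.2 = 0.2790 mol, so n(e⁻) = 2 × 0.2790 = 0.5579 mol.
The cells are in series, so the same 0.5579 mol of electrons passes through the second cell.
2 Cl⁻ → Cl₂ + 2 e⁻ — 2 mol e⁻ per mol Cl₂, so n(Cl₂) = 0.5579/2 = 0.2790 mol.
V = nRT/P = (0.2790 × 8.314 × 310) / (98.2 × 10³) = 0.00732 m³ = 7.32 L.

7.32 L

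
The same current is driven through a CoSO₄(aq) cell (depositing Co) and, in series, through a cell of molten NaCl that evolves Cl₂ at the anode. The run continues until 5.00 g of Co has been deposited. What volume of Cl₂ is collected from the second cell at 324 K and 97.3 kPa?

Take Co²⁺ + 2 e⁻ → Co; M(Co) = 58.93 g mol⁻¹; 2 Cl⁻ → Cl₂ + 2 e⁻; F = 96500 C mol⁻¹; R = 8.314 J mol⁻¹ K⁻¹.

n(Co) = 5.00 / 58.93 = 0.08485 mol, so n(e⁻) = 2 × 0.08485 = 0.1697 mol.
The cells are in series, so the same 0.1697 mol of electrons passes through the second cell.
2 Cl⁻ → Cl₂ + 2 e⁻ — 2 mol e⁻ per mol Cl₂, so n(Cl₂) = 0.1697/2 = 0.08485 mol.
V = nRT/P = (0.08485 × 8.314 × 324) / (97.3 × 10³) = 0.00235 m³ = 2.35 L.

2.35 L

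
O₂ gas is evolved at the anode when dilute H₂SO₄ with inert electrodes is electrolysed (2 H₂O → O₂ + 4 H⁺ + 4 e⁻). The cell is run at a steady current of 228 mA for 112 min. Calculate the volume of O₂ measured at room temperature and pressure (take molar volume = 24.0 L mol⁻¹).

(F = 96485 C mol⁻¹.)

Q = I·t = 0.2280 A × 6720.0 s = 1532 C.
n(e⁻) = Q/F = 1532 / 96485 = 0.01588 mol.
4 electrons are transferred per O₂ molecule, so n(O₂) = 0.01588 / 4 = 0.003970 mol.
V = n × V_m = 0.003970 × 24.0 = 0.0953 L.

0.0953 L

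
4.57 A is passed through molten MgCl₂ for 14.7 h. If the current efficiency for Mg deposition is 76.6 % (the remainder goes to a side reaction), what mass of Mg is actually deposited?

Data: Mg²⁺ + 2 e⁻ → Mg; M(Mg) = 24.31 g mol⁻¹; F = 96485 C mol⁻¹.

23.3 g

Q = I·t = 4.570 × 52920 = 241800 C.
n(e⁻) = 241800/96485 = 2.507 mol; theoretically n(Mg) = 2.507/2 = 1.253 mol, m_theo = 30.47 g.
At 76.6 % efficiency, m_actual = 0.766 × 30.47 = 23.3 g.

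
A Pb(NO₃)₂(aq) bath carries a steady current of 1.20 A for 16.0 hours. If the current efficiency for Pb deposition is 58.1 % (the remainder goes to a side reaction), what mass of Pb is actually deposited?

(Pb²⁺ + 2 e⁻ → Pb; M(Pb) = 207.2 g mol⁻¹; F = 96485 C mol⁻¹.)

43.1 g

Q = I·t = 1.200 × 57600 = 69120 C.
n(e⁻) = 69120/96485 = 0.7164 mol; theoretically n(Pb) = 0.7164/2 = 0.3582 mol, m_theo = 74.22 g.
At 58.1 % efficiency, m_actual = 0.581 × 74.22 = 43.1 g.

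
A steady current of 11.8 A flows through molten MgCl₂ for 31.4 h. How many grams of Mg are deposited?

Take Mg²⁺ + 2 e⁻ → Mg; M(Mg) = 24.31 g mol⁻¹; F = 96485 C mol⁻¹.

168 g

Q = I·t = 11.80 A × 113040 s = 1334000 C.
n(e⁻) = Q/F = 1334000 / 96485 = 13.82 mol.
Mg²⁺ + 2 e⁻ → Mg, so n(Mg) = n(e⁻)/2 = 6.912 mol.
m = n·M = 6.912 × 24.31 = 168 g.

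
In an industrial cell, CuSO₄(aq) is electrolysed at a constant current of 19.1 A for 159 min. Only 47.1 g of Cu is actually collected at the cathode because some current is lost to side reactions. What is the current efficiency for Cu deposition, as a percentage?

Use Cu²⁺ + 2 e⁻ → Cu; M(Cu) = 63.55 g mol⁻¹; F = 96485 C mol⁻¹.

78.5 %

Q = I·t = 19.10 × 9540.0 = 182200 C; n(e⁻) = 182200/96485 = 1.889 mol.
Theoretical n(Cu) = n(e⁻)/2 = 0.9443 mol, i.e. m_theo = 0.9443 × 63.55 = 60.01 g.
Efficiency = m_actual / m_theo = 47.1 / 60.01 = 78.5 %.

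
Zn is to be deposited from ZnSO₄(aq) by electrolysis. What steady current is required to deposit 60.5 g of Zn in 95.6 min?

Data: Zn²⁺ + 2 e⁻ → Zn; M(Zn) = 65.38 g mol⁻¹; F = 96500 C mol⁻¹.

n(Zn) = 60.5 / 65.38 = 0.9254 mol.
n(e⁻) = 2 × 0.9254 = 1.851 mol.
Q = n(e⁻)·F = 1.851 × 96500 = 178600 C.
I = Q/t = 178600 / 5736.0 s = 31.1 A.

31.1 A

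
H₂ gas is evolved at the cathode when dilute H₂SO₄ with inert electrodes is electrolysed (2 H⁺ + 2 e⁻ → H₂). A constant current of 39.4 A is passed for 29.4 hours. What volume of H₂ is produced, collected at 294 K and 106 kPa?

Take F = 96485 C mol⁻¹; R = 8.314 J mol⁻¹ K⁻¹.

Q = I·t = 39.40 A × 105840 s = 4170000 C.
n(e⁻) = Q/F = 4170000 / 96485 = 43.22 mol.
2 electrons are transferred per H₂ molecule, so n(H₂) = 43.22 / 2 = 21.61 mol.
V = nRT/P = (21.61 × 8.314 × 294) / (106 × 10³ Pa) = 0.498 m³ = 498 L.

498 L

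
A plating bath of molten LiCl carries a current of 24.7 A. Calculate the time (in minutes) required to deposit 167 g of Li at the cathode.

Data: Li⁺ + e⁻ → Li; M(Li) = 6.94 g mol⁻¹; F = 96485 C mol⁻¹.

1570 min

n(Li) = m/M = 167 / 6.94 = 24.06 mol.
Each Li atom requires 1 electron, so n(e⁻) = 1 × 24.06 = 24.06 mol.
Q = n(e⁻)·F = 24.06 × 96485 = 2322000 C.
t = Q/I = 2322000 / 24.70 A = 94000 s = 1570 min.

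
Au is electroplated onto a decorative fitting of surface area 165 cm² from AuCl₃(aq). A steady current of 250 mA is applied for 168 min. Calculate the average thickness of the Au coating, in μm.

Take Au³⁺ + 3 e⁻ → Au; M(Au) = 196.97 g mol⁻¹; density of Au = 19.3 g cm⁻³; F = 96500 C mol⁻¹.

Q = I·t = 0.2500 × 10080 = 2520 C; n(e⁻) = 0.02611 mol.
n(Au) = n(e⁻)/3 = 0.008705 mol, so m = 0.008705 × 196.97 = 1.715 g.
Volume = m/ρ = 1.715 / 19.3 = 0.08884 cm³.
Thickness = V/A = 0.08884 / 165 = 5.38 × 10⁻⁴ cm = 5.38 μm.

5.38 μm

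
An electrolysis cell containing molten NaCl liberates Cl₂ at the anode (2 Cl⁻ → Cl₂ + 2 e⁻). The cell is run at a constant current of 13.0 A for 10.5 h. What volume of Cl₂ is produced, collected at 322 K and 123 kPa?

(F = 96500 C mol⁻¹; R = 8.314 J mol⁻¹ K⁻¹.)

Q = I·t = 13.00 A × 37800 s = 491400 C.
n(e⁻) = Q/F = 491400 / 96500 = 5.092 mol.
2 electrons are transferred per Cl₂ molecule, so n(Cl₂) = 5.092 / 2 = 2.546 mol.
V = nRT/P = (2.546 × 8.314 × 322) / (123 × 10³ Pa) = 0.0554 m³ = 55.4 L.

55.4 L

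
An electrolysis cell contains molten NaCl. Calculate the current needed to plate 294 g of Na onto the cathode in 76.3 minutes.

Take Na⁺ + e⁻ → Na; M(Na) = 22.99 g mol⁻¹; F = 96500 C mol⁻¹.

n(Na) = 294 / 22.99 = 12.79 mol.
n(e⁻) = 1 × 12.79 = 12.79 mol.
Q = n(e⁻)·F = 12.79 × 96500 = 1234000 C.
I = Q/t = 1234000 / 4578.0 s = 270 A.

270 A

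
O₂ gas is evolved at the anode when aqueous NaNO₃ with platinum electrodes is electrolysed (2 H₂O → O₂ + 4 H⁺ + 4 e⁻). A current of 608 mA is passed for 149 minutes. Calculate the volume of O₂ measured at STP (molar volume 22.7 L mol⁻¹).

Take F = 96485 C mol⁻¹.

Q = I·t = 0.6080 A × 8940.0 s = 5436 C.
n(e⁻) = Q/F = 5436 / 96485 = 0.05634 mol.
4 electrons are transferred per O₂ molecule, so n(O₂) = 0.05634 / 4 = 0.01408 mol.
V = n × V_m = 0.01408 × 22.7 = 0.320 L.

0.320 L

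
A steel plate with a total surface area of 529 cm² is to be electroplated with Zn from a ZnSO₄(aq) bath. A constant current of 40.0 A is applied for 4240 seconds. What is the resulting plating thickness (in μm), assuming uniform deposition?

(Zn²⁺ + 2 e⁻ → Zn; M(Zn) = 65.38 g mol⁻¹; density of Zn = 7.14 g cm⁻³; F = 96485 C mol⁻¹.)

152 μm

Q = I·t = 40.00 × 4240.0 = 169600 C; n(e⁻) = 1.758 mol.
n(Zn) = n(e⁻)/2 = 0.8789 mol, so m = 0.8789 × 65.38 = 57.46 g.
Volume = m/ρ = 57.46 / 7.14 = 8.048 cm³.
Thickness = V/A = 8.048 / 529 = 0.0152 cm = 152 μm.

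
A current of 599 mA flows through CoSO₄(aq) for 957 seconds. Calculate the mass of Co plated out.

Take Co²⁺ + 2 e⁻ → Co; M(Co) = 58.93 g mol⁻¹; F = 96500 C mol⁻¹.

0.175 g

Q = I·t = 0.5990 A × 957.00 s = 573.2 C.
n(e⁻) = Q/F = 573.2 / 96500 = 0.005940 mol.
Co²⁺ + 2 e⁻ → Co, so n(Co) = n(e⁻)/2 = 0.002970 mol.
m = n·M = 0.002970 × 58.93 = 0.175 g.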